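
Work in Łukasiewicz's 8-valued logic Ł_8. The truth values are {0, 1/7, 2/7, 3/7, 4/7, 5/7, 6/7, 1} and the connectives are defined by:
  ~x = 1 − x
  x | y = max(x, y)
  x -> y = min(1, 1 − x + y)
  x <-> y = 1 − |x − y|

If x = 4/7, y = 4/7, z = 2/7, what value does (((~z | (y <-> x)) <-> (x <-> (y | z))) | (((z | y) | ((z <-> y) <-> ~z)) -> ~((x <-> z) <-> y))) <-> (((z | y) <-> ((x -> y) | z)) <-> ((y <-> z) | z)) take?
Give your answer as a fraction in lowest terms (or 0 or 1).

6/7

~z = ~2/7 = 5/7
y <-> x = 4/7 <-> 4/7 = 1
~z | (y <-> x) = 5/7 | 1 = 1
y | z = 4/7 | 2/7 = 4/7
x <-> (y | z) = 4/7 <-> 4/7 = 1
(~z | (y <-> x)) <-> (x <-> (y | z)) = 1 <-> 1 = 1
z | y = 2/7 | 4/7 = 4/7
z <-> y = 2/7 <-> 4/7 = 5/7
~z = ~2/7 = 5/7
(z <-> y) <-> ~z = 5/7 <-> 5/7 = 1
(z | y) | ((z <-> y) <-> ~z) = 4/7 | 1 = 1
x <-> z = 4/7 <-> 2/7 = 5/7
(x <-> z) <-> y = 5/7 <-> 4/7 = 6/7
~((x <-> z) <-> y) = ~6/7 = 1/7
((z | y) | ((z <-> y) <-> ~z)) -> ~((x <-> z) <-> y) = 1 -> 1/7 = 1/7
((~z | (y <-> x)) <-> (x <-> (y | z))) | (((z | y) | ((z <-> y) <-> ~z)) -> ~((x <-> z) <-> y)) = 1 | 1/7 = 1
z | y = 2/7 | 4/7 = 4/7
x -> y = 4/7 -> 4/7 = 1
(x -> y) | z = 1 | 2/7 = 1
(z | y) <-> ((x -> y) | z) = 4/7 <-> 1 = 4/7
y <-> z = 4/7 <-> 2/7 = 5/7
(y <-> z) | z = 5/7 | 2/7 = 5/7
((z | y) <-> ((x -> y) | z)) <-> ((y <-> z) | z) = 4/7 <-> 5/7 = 6/7
(((~z | (y <-> x)) <-> (x <-> (y | z))) | (((z | y) | ((z <-> y) <-> ~z)) -> ~((x <-> z) <-> y))) <-> (((z | y) <-> ((x -> y) | z)) <-> ((y <-> z) | z)) = 1 <-> 6/7 = 6/7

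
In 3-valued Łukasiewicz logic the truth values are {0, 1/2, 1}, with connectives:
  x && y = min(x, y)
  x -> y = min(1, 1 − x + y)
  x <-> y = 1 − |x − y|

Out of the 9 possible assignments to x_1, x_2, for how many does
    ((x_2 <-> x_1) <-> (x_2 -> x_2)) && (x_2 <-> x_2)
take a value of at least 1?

3

x_1 = 0, x_2 = 0 ↦ 1  ≥
x_1 = 0, x_2 = 1/2 ↦ 1/2  <
x_1 = 0, x_2 = 1 ↦ 0  <
x_1 = 1/2, x_2 = 0 ↦ 1/2  <
x_1 = 1/2, x_2 = 1/2 ↦ 1  ≥
x_1 = 1/2, x_2 = 1 ↦ 1/2  <
x_1 = 1, x_2 = 0 ↦ 0  <
x_1 = 1, x_2 = 1/2 ↦ 1/2  <
x_1 = 1, x_2 = 1 ↦ 1  ≥
So 3 of the 9 assignments meet the threshold.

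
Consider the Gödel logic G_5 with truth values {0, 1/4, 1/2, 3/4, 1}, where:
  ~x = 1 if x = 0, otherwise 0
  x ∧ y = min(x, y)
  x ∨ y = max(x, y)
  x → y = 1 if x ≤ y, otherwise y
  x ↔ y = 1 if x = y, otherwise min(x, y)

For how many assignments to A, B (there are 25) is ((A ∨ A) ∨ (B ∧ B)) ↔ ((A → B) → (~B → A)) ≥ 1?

10

value 1: 10 assignments (counts)
value 3/4: 7 assignments
value 1/2: 5 assignments
value 1/4: 3 assignments
So 10 of the 25 assignments meet the threshold.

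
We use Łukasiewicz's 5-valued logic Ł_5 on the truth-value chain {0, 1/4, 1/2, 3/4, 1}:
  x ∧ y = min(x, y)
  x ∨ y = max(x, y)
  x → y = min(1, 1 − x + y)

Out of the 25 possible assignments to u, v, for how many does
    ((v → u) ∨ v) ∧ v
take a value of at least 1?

5

value 1: 5 assignments (counts)
value 3/4: 5 assignments
value 1/2: 5 assignments
value 1/4: 5 assignments
value 0: 5 assignments
So 5 of the 25 assignments meet the threshold.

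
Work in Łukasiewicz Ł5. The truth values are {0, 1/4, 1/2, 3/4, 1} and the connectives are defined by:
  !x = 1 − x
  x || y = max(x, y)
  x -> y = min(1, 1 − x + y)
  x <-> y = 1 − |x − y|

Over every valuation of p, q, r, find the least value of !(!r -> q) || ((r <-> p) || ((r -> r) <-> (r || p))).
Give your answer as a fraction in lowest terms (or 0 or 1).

Take p = 0, q = 0, r = 1/2:
!r = !1/2 = 1/2
!r -> q = 1/2 -> 0 = 1/2
!(!r -> q) = !1/2 = 1/2
r <-> p = 1/2 <-> 0 = 1/2
r -> r = 1/2 -> 1/2 = 1
r || p = 1/2 || 0 = 1/2
(r -> r) <-> (r || p) = 1 <-> 1/2 = 1/2
(r <-> p) || ((r -> r) <-> (r || p)) = 1/2 || 1/2 = 1/2
!(!r -> q) || ((r <-> p) || ((r -> r) <-> (r || p))) = 1/2 || 1/2 = 1/2
No assignment yields a value below 1/2, so this is the minimum.

1/2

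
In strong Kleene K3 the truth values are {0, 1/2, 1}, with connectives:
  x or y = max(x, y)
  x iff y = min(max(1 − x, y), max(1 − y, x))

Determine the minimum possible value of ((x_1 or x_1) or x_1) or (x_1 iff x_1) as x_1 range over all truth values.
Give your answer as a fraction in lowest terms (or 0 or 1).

Take x_1 = 1/2:
x_1 or x_1 = 1/2 or 1/2 = 1/2
(x_1 or x_1) or x_1 = 1/2 or 1/2 = 1/2
x_1 iff x_1 = 1/2 iff 1/2 = 1/2
((x_1 or x_1) or x_1) or (x_1 iff x_1) = 1/2 or 1/2 = 1/2
No assignment yields a value below 1/2, so this is the minimum.

1/2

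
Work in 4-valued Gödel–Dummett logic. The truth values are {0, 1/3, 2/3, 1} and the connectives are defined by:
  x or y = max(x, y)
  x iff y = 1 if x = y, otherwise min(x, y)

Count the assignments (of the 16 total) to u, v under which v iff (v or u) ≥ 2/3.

11

u = 0, v = 0 ↦ 1  ≥
u = 0, v = 1/3 ↦ 1  ≥
u = 0, v = 2/3 ↦ 1  ≥
u = 0, v = 1 ↦ 1  ≥
u = 1/3, v = 0 ↦ 0  <
u = 1/3, v = 1/3 ↦ 1  ≥
u = 1/3, v = 2/3 ↦ 1  ≥
u = 1/3, v = 1 ↦ 1  ≥
u = 2/3, v = 0 ↦ 0  <
u = 2/3, v = 1/3 ↦ 1/3  <
u = 2/3, v = 2/3 ↦ 1  ≥
u = 2/3, v = 1 ↦ 1  ≥
u = 1, v = 0 ↦ 0  <
u = 1, v = 1/3 ↦ 1/3  <
u = 1, v = 2/3 ↦ 2/3  ≥
u = 1, v = 1 ↦ 1  ≥
So 11 of the 16 assignments meet the threshold.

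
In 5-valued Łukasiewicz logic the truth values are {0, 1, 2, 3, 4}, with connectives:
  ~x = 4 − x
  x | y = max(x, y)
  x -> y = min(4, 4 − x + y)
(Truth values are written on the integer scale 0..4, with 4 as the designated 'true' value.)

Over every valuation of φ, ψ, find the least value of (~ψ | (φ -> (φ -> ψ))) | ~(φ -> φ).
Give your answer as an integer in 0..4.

Take φ = 4, ψ = 2:
~ψ = ~2 = 2
φ -> ψ = 4 -> 2 = 2
φ -> (φ -> ψ) = 4 -> 2 = 2
~ψ | (φ -> (φ -> ψ)) = 2 | 2 = 2
φ -> φ = 4 -> 4 = 4
~(φ -> φ) = ~4 = 0
(~ψ | (φ -> (φ -> ψ))) | ~(φ -> φ) = 2 | 0 = 2
No assignment yields a value below 2, so this is the minimum.

2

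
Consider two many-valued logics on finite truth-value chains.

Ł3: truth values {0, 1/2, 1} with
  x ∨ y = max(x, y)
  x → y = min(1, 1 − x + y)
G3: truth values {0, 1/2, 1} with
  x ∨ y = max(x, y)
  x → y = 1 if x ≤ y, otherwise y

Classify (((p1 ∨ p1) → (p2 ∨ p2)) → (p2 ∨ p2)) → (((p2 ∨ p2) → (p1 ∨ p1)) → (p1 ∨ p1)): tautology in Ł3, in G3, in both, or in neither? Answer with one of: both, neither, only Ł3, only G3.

only Ł3

In Ł3: every assignment gives 1 — tautology.
In G3: at p1 = 1/2, p2 = 0 the value is 1/2 — not a tautology.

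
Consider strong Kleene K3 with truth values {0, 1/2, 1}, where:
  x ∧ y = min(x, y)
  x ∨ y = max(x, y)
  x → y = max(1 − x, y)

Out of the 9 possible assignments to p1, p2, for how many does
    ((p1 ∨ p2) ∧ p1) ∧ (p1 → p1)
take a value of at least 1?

p1 = 0, p2 = 0 ↦ 0  <
p1 = 0, p2 = 1/2 ↦ 0  <
p1 = 0, p2 = 1 ↦ 0  <
p1 = 1/2, p2 = 0 ↦ 1/2  <
p1 = 1/2, p2 = 1/2 ↦ 1/2  <
p1 = 1/2, p2 = 1 ↦ 1/2  <
p1 = 1, p2 = 0 ↦ 1  ≥
p1 = 1, p2 = 1/2 ↦ 1  ≥
p1 = 1, p2 = 1 ↦ 1  ≥
So 3 of the 9 assignments meet the threshold.

3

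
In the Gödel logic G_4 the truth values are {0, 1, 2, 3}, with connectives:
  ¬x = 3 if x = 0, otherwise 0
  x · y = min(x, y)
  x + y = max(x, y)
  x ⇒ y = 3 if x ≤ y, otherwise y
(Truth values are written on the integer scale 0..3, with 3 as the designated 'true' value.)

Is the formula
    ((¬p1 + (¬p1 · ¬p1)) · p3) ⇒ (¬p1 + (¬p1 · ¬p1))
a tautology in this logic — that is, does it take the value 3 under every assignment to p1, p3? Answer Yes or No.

Yes

p1 = 0, p3 = 0 ↦ 3
p1 = 0, p3 = 1 ↦ 3
p1 = 0, p3 = 2 ↦ 3
p1 = 0, p3 = 3 ↦ 3
p1 = 1, p3 = 0 ↦ 3
p1 = 1, p3 = 1 ↦ 3
p1 = 1, p3 = 2 ↦ 3
p1 = 1, p3 = 3 ↦ 3
p1 = 2, p3 = 0 ↦ 3
p1 = 2, p3 = 1 ↦ 3
p1 = 2, p3 = 2 ↦ 3
p1 = 2, p3 = 3 ↦ 3
p1 = 3, p3 = 0 ↦ 3
p1 = 3, p3 = 1 ↦ 3
p1 = 3, p3 = 2 ↦ 3
p1 = 3, p3 = 3 ↦ 3
Every assignment gives a value ≥ 3.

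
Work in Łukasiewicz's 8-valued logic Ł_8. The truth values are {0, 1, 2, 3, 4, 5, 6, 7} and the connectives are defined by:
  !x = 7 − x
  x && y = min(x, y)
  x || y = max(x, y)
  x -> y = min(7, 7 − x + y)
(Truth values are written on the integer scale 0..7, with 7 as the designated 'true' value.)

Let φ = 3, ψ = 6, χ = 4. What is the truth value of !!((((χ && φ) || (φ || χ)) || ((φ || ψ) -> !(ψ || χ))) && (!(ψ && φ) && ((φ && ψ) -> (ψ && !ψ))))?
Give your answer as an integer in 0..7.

4

χ && φ = 4 && 3 = 3
φ || χ = 3 || 4 = 4
(χ && φ) || (φ || χ) = 3 || 4 = 4
φ || ψ = 3 || 6 = 6
ψ || χ = 6 || 4 = 6
!(ψ || χ) = !6 = 1
(φ || ψ) -> !(ψ || χ) = 6 -> 1 = 2
((χ && φ) || (φ || χ)) || ((φ || ψ) -> !(ψ || χ)) = 4 || 2 = 4
ψ && φ = 6 && 3 = 3
!(ψ && φ) = !3 = 4
φ && ψ = 3 && 6 = 3
!ψ = !6 = 1
ψ && !ψ = 6 && 1 = 1
(φ && ψ) -> (ψ && !ψ) = 3 -> 1 = 5
!(ψ && φ) && ((φ && ψ) -> (ψ && !ψ)) = 4 && 5 = 4
(((χ && φ) || (φ || χ)) || ((φ || ψ) -> !(ψ || χ))) && (!(ψ && φ) && ((φ && ψ) -> (ψ && !ψ))) = 4 && 4 = 4
!((((χ && φ) || (φ || χ)) || ((φ || ψ) -> !(ψ || χ))) && (!(ψ && φ) && ((φ && ψ) -> (ψ && !ψ)))) = !4 = 3
!!((((χ && φ) || (φ || χ)) || ((φ || ψ) -> !(ψ || χ))) && (!(ψ && φ) && ((φ && ψ) -> (ψ && !ψ)))) = !3 = 4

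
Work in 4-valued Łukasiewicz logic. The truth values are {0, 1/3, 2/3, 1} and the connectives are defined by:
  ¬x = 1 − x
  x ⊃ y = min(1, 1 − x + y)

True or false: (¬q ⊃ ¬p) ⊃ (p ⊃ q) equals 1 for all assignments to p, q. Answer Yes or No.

Yes

p = 0, q = 0 ↦ 1
p = 0, q = 1/3 ↦ 1
p = 0, q = 2/3 ↦ 1
p = 0, q = 1 ↦ 1
p = 1/3, q = 0 ↦ 1
p = 1/3, q = 1/3 ↦ 1
p = 1/3, q = 2/3 ↦ 1
p = 1/3, q = 1 ↦ 1
p = 2/3, q = 0 ↦ 1
p = 2/3, q = 1/3 ↦ 1
p = 2/3, q = 2/3 ↦ 1
p = 2/3, q = 1 ↦ 1
p = 1, q = 0 ↦ 1
p = 1, q = 1/3 ↦ 1
p = 1, q = 2/3 ↦ 1
p = 1, q = 1 ↦ 1
Every assignment gives a value ≥ 1.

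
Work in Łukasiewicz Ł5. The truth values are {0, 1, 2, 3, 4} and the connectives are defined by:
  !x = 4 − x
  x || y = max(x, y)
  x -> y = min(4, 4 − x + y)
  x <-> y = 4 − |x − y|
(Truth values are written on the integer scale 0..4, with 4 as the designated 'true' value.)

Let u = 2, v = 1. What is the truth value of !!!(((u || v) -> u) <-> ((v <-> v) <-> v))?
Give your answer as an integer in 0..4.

3

u || v = 2 || 1 = 2
(u || v) -> u = 2 -> 2 = 4
v <-> v = 1 <-> 1 = 4
(v <-> v) <-> v = 4 <-> 1 = 1
((u || v) -> u) <-> ((v <-> v) <-> v) = 4 <-> 1 = 1
!(((u || v) -> u) <-> ((v <-> v) <-> v)) = !1 = 3
!!(((u || v) -> u) <-> ((v <-> v) <-> v)) = !3 = 1
!!!(((u || v) -> u) <-> ((v <-> v) <-> v)) = !1 = 3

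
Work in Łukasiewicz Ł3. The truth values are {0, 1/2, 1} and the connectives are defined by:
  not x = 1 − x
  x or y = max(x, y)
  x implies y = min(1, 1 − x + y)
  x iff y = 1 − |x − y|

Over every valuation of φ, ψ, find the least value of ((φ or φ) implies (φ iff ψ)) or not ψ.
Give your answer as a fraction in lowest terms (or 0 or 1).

1/2

Take φ = 1, ψ = 1/2:
φ or φ = 1 or 1 = 1
φ iff ψ = 1 iff 1/2 = 1/2
(φ or φ) implies (φ iff ψ) = 1 implies 1/2 = 1/2
not ψ = not 1/2 = 1/2
((φ or φ) implies (φ iff ψ)) or not ψ = 1/2 or 1/2 = 1/2
No assignment yields a value below 1/2, so this is the minimum.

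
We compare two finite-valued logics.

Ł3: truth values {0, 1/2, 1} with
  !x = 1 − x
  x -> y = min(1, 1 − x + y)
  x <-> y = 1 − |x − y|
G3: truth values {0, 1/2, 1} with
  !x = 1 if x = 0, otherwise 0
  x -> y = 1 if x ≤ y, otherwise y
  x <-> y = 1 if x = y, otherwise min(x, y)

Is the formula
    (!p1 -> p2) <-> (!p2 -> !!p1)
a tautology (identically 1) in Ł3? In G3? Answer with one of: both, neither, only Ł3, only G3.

In Ł3: every assignment gives 1 — tautology.
In G3: at p1 = 0, p2 = 1/2 the value is 1/2 — not a tautology.

only Ł3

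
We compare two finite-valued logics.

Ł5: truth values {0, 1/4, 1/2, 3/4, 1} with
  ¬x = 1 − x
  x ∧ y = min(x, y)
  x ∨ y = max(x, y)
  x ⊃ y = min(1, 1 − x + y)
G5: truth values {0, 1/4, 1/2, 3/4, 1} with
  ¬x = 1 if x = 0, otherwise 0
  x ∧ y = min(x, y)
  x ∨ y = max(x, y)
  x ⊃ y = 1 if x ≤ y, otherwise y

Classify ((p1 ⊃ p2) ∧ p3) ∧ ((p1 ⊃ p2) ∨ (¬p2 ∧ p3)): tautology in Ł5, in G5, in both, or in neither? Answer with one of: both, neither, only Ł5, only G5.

In Ł5: at p1 = 0, p2 = 0, p3 = 0 the value is 0 — not a tautology.
In G5: at p1 = 0, p2 = 0, p3 = 0 the value is 0 — not a tautology.

neither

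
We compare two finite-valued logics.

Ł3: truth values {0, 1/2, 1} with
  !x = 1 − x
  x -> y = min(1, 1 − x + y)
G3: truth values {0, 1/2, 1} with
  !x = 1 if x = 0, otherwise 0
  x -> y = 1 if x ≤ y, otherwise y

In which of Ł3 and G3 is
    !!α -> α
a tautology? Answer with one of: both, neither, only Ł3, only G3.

In Ł3: every assignment gives 1 — tautology.
In G3: at α = 1/2 the value is 1/2 — not a tautology.

only Ł3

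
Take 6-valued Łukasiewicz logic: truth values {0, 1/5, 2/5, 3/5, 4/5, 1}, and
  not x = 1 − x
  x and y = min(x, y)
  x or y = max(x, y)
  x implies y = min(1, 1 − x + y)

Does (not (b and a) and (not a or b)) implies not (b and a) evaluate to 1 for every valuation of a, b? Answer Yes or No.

Yes

At a = 3/5, b = 4/5, for instance:
b and a = 4/5 and 3/5 = 3/5
not (b and a) = not 3/5 = 2/5
not a = not 3/5 = 2/5
not a or b = 2/5 or 4/5 = 4/5
not (b and a) and (not a or b) = 2/5 and 4/5 = 2/5
(not (b and a) and (not a or b)) implies not (b and a) = 2/5 implies 2/5 = 1
and checking the remaining 35 assignments likewise gives ≥ 1 in every case.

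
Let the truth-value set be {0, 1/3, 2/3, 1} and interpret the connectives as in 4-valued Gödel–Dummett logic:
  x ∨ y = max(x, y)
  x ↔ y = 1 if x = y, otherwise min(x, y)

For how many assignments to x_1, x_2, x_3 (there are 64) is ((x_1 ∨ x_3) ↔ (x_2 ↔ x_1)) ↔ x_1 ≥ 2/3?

value 1: 24 assignments (counts)
value 2/3: 8 assignments (counts)
value 1/3: 14 assignments
value 0: 18 assignments
So 32 of the 64 assignments meet the threshold.

32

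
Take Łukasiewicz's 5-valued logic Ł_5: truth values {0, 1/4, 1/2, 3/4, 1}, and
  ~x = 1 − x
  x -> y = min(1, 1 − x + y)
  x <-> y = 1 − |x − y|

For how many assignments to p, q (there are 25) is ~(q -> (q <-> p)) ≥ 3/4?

value 1: 1 assignment (counts)
value 3/4: 1 assignment (counts)
value 1/2: 2 assignments
value 1/4: 2 assignments
value 0: 19 assignments
So 2 of the 25 assignments meet the threshold.

2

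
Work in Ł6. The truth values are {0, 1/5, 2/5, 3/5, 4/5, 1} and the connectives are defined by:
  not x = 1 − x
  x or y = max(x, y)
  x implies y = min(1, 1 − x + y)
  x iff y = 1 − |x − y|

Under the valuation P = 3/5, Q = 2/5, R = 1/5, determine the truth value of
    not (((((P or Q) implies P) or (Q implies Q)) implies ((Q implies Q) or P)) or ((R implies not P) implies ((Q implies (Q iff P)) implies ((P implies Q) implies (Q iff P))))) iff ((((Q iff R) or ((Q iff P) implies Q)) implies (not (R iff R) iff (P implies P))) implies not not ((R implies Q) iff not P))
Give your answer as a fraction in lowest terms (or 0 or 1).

0

P or Q = 3/5 or 2/5 = 3/5
(P or Q) implies P = 3/5 implies 3/5 = 1
Q implies Q = 2/5 implies 2/5 = 1
((P or Q) implies P) or (Q implies Q) = 1 or 1 = 1
Q implies Q = 2/5 implies 2/5 = 1
(Q implies Q) or P = 1 or 3/5 = 1
(((P or Q) implies P) or (Q implies Q)) implies ((Q implies Q) or P) = 1 implies 1 = 1
not P = not 3/5 = 2/5
R implies not P = 1/5 implies 2/5 = 1
Q iff P = 2/5 iff 3/5 = 4/5
Q implies (Q iff P) = 2/5 implies 4/5 = 1
P implies Q = 3/5 implies 2/5 = 4/5
Q iff P = 2/5 iff 3/5 = 4/5
(P implies Q) implies (Q iff P) = 4/5 implies 4/5 = 1
(Q implies (Q iff P)) implies ((P implies Q) implies (Q iff P)) = 1 implies 1 = 1
(R implies not P) implies ((Q implies (Q iff P)) implies ((P implies Q) implies (Q iff P))) = 1 implies 1 = 1
((((P or Q) implies P) or (Q implies Q)) implies ((Q implies Q) or P)) or ((R implies not P) implies ((Q implies (Q iff P)) implies ((P implies Q) implies (Q iff P)))) = 1 or 1 = 1
not (((((P or Q) implies P) or (Q implies Q)) implies ((Q implies Q) or P)) or ((R implies not P) implies ((Q implies (Q iff P)) implies ((P implies Q) implies (Q iff P))))) = not 1 = 0
Q iff R = 2/5 iff 1/5 = 4/5
Q iff P = 2/5 iff 3/5 = 4/5
(Q iff P) implies Q = 4/5 implies 2/5 = 3/5
(Q iff R) or ((Q iff P) implies Q) = 4/5 or 3/5 = 4/5
R iff R = 1/5 iff 1/5 = 1
not (R iff R) = not 1 = 0
P implies P = 3/5 implies 3/5 = 1
not (R iff R) iff (P implies P) = 0 iff 1 = 0
((Q iff R) or ((Q iff P) implies Q)) implies (not (R iff R) iff (P implies P)) = 4/5 implies 0 = 1/5
R implies Q = 1/5 implies 2/5 = 1
not P = not 3/5 = 2/5
(R implies Q) iff not P = 1 iff 2/5 = 2/5
not ((R implies Q) iff not P) = not 2/5 = 3/5
not not ((R implies Q) iff not P) = not 3/5 = 2/5
(((Q iff R) or ((Q iff P) implies Q)) implies (not (R iff R) iff (P implies P))) implies not not ((R implies Q) iff not P) = 1/5 implies 2/5 = 1
not (((((P or Q) implies P) or (Q implies Q)) implies ((Q implies Q) or P)) or ((R implies not P) implies ((Q implies (Q iff P)) implies ((P implies Q) implies (Q iff P))))) iff ((((Q iff R) or ((Q iff P) implies Q)) implies (not (R iff R) iff (P implies P))) implies not not ((R implies Q) iff not P)) = 0 iff 1 = 0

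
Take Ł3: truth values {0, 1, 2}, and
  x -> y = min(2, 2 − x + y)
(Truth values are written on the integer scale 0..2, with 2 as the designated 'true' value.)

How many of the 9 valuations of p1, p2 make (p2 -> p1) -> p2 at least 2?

4

p1 = 0, p2 = 0 ↦ 0  <
p1 = 0, p2 = 1 ↦ 2  ≥
p1 = 0, p2 = 2 ↦ 2  ≥
p1 = 1, p2 = 0 ↦ 0  <
p1 = 1, p2 = 1 ↦ 1  <
p1 = 1, p2 = 2 ↦ 2  ≥
p1 = 2, p2 = 0 ↦ 0  <
p1 = 2, p2 = 1 ↦ 1  <
p1 = 2, p2 = 2 ↦ 2  ≥
So 4 of the 9 assignments meet the threshold.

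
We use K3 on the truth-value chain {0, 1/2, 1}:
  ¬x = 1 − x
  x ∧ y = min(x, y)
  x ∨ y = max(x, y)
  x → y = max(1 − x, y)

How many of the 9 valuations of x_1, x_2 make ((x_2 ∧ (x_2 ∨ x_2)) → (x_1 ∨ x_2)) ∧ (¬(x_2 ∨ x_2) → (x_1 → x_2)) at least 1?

4

x_1 = 0, x_2 = 0 ↦ 1  ≥
x_1 = 0, x_2 = 1/2 ↦ 1/2  <
x_1 = 0, x_2 = 1 ↦ 1  ≥
x_1 = 1/2, x_2 = 0 ↦ 1/2  <
x_1 = 1/2, x_2 = 1/2 ↦ 1/2  <
x_1 = 1/2, x_2 = 1 ↦ 1  ≥
x_1 = 1, x_2 = 0 ↦ 0  <
x_1 = 1, x_2 = 1/2 ↦ 1/2  <
x_1 = 1, x_2 = 1 ↦ 1  ≥
So 4 of the 9 assignments meet the threshold.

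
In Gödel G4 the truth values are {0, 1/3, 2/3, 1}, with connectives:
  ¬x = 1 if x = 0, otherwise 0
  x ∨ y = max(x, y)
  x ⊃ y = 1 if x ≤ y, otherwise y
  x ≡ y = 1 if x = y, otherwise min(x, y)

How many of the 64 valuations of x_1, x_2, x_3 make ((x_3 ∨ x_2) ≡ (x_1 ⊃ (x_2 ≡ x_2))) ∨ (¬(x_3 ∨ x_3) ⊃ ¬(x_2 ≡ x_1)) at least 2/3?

value 1: 57 assignments (counts)
value 2/3: 3 assignments (counts)
value 1/3: 3 assignments
value 0: 1 assignment
So 60 of the 64 assignments meet the threshold.

60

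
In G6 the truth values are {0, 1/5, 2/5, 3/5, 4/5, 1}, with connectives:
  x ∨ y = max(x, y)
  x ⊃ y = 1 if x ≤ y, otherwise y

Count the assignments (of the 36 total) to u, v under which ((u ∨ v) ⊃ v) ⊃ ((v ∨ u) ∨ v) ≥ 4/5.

26

value 1: 21 assignments (counts)
value 4/5: 5 assignments (counts)
value 3/5: 4 assignments
value 2/5: 3 assignments
value 1/5: 2 assignments
value 0: 1 assignment
So 26 of the 36 assignments meet the threshold.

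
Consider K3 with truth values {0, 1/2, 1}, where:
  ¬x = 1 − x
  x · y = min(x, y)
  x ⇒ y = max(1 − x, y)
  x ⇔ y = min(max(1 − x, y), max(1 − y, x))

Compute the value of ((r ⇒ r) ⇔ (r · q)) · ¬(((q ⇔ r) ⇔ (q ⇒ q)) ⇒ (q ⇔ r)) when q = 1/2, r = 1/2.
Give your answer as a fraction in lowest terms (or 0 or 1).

r ⇒ r = 1/2 ⇒ 1/2 = 1/2
r · q = 1/2 · 1/2 = 1/2
(r ⇒ r) ⇔ (r · q) = 1/2 ⇔ 1/2 = 1/2
q ⇔ r = 1/2 ⇔ 1/2 = 1/2
q ⇒ q = 1/2 ⇒ 1/2 = 1/2
(q ⇔ r) ⇔ (q ⇒ q) = 1/2 ⇔ 1/2 = 1/2
q ⇔ r = 1/2 ⇔ 1/2 = 1/2
((q ⇔ r) ⇔ (q ⇒ q)) ⇒ (q ⇔ r) = 1/2 ⇒ 1/2 = 1/2
¬(((q ⇔ r) ⇔ (q ⇒ q)) ⇒ (q ⇔ r)) = ¬1/2 = 1/2
((r ⇒ r) ⇔ (r · q)) · ¬(((q ⇔ r) ⇔ (q ⇒ q)) ⇒ (q ⇔ r)) = 1/2 · 1/2 = 1/2

1/2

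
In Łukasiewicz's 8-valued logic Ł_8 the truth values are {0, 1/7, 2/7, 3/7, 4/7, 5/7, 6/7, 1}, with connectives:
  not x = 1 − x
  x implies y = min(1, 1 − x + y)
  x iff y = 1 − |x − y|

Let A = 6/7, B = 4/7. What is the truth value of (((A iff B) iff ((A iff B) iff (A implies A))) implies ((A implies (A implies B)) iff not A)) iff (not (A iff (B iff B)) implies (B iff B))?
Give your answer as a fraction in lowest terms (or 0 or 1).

A iff B = 6/7 iff 4/7 = 5/7
A iff B = 6/7 iff 4/7 = 5/7
A implies A = 6/7 implies 6/7 = 1
(A iff B) iff (A implies A) = 5/7 iff 1 = 5/7
(A iff B) iff ((A iff B) iff (A implies A)) = 5/7 iff 5/7 = 1
A implies B = 6/7 implies 4/7 = 5/7
A implies (A implies B) = 6/7 implies 5/7 = 6/7
not A = not 6/7 = 1/7
(A implies (A implies B)) iff not A = 6/7 iff 1/7 = 2/7
((A iff B) iff ((A iff B) iff (A implies A))) implies ((A implies (A implies B)) iff not A) = 1 implies 2/7 = 2/7
B iff B = 4/7 iff 4/7 = 1
A iff (B iff B) = 6/7 iff 1 = 6/7
not (A iff (B iff B)) = not 6/7 = 1/7
B iff B = 4/7 iff 4/7 = 1
not (A iff (B iff B)) implies (B iff B) = 1/7 implies 1 = 1
(((A iff B) iff ((A iff B) iff (A implies A))) implies ((A implies (A implies B)) iff not A)) iff (not (A iff (B iff B)) implies (B iff B)) = 2/7 iff 1 = 2/7

2/7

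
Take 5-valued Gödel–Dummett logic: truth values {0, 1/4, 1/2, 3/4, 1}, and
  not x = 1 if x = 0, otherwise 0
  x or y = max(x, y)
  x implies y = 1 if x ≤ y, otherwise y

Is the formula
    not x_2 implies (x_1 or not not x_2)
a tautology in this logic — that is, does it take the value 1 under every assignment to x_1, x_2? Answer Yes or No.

Counterexample: take x_1 = 0, x_2 = 0.
not x_2 = not 0 = 1
not x_2 = not 0 = 1
not not x_2 = not 1 = 0
x_1 or not not x_2 = 0 or 0 = 0
not x_2 implies (x_1 or not not x_2) = 1 implies 0 = 0
This gives 0 ≠ 1.

No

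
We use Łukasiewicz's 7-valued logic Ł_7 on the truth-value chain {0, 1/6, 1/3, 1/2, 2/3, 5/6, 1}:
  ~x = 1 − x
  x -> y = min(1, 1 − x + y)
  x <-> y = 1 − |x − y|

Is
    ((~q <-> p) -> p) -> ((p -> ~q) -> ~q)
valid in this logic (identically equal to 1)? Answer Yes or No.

No

Counterexample: take p = 1/6, q = 1.
~q = ~1 = 0
~q <-> p = 0 <-> 1/6 = 5/6
(~q <-> p) -> p = 5/6 -> 1/6 = 1/3
~q = ~1 = 0
p -> ~q = 1/6 -> 0 = 5/6
~q = ~1 = 0
(p -> ~q) -> ~q = 5/6 -> 0 = 1/6
((~q <-> p) -> p) -> ((p -> ~q) -> ~q) = 1/3 -> 1/6 = 5/6
This gives 5/6 ≠ 1.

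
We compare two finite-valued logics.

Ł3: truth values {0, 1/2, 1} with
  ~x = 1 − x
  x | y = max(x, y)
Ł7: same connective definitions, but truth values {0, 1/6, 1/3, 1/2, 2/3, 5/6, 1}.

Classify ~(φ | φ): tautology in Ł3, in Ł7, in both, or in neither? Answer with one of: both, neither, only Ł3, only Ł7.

In Ł3: at φ = 1/2 the value is 1/2 — not a tautology.
In Ł7: at φ = 1/6 the value is 5/6 — not a tautology.

neither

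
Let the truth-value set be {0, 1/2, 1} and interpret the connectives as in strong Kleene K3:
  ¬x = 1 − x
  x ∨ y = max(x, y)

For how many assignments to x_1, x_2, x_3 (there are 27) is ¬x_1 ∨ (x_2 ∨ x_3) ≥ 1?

19

value 1: 19 assignments (counts)
value 1/2: 7 assignments
value 0: 1 assignment
So 19 of the 27 assignments meet the threshold.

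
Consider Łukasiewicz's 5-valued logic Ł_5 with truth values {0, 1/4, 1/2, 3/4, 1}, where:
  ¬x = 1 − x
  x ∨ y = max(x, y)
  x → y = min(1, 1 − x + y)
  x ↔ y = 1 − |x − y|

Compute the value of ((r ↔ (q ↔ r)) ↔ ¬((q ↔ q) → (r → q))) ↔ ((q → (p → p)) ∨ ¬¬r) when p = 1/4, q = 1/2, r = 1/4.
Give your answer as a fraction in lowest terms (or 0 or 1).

q ↔ r = 1/2 ↔ 1/4 = 3/4
r ↔ (q ↔ r) = 1/4 ↔ 3/4 = 1/2
q ↔ q = 1/2 ↔ 1/2 = 1
r → q = 1/4 → 1/2 = 1
(q ↔ q) → (r → q) = 1 → 1 = 1
¬((q ↔ q) → (r → q)) = ¬1 = 0
(r ↔ (q ↔ r)) ↔ ¬((q ↔ q) → (r → q)) = 1/2 ↔ 0 = 1/2
p → p = 1/4 → 1/4 = 1
q → (p → p) = 1/2 → 1 = 1
¬r = ¬1/4 = 3/4
¬¬r = ¬3/4 = 1/4
(q → (p → p)) ∨ ¬¬r = 1 ∨ 1/4 = 1
((r ↔ (q ↔ r)) ↔ ¬((q ↔ q) → (r → q))) ↔ ((q → (p → p)) ∨ ¬¬r) = 1/2 ↔ 1 = 1/2

1/2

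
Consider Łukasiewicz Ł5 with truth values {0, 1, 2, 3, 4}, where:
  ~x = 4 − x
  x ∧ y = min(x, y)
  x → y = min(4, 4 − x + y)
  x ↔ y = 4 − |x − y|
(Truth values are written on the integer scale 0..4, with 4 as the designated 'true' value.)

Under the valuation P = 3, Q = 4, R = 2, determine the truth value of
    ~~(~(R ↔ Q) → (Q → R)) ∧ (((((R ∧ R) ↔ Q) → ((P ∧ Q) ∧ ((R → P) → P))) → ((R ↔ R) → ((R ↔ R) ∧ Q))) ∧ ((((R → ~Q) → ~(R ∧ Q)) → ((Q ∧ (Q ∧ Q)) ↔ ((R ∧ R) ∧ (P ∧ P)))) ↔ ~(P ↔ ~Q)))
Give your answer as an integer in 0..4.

R ↔ Q = 2 ↔ 4 = 2
~(R ↔ Q) = ~2 = 2
Q → R = 4 → 2 = 2
~(R ↔ Q) → (Q → R) = 2 → 2 = 4
~(~(R ↔ Q) → (Q → R)) = ~4 = 0
~~(~(R ↔ Q) → (Q → R)) = ~0 = 4
R ∧ R = 2 ∧ 2 = 2
(R ∧ R) ↔ Q = 2 ↔ 4 = 2
P ∧ Q = 3 ∧ 4 = 3
R → P = 2 → 3 = 4
(R → P) → P = 4 → 3 = 3
(P ∧ Q) ∧ ((R → P) → P) = 3 ∧ 3 = 3
((R ∧ R) ↔ Q) → ((P ∧ Q) ∧ ((R → P) → P)) = 2 → 3 = 4
R ↔ R = 2 ↔ 2 = 4
R ↔ R = 2 ↔ 2 = 4
(R ↔ R) ∧ Q = 4 ∧ 4 = 4
(R ↔ R) → ((R ↔ R) ∧ Q) = 4 → 4 = 4
(((R ∧ R) ↔ Q) → ((P ∧ Q) ∧ ((R → P) → P))) → ((R ↔ R) → ((R ↔ R) ∧ Q)) = 4 → 4 = 4
~Q = ~4 = 0
R → ~Q = 2 → 0 = 2
R ∧ Q = 2 ∧ 4 = 2
~(R ∧ Q) = ~2 = 2
(R → ~Q) → ~(R ∧ Q) = 2 → 2 = 4
Q ∧ Q = 4 ∧ 4 = 4
Q ∧ (Q ∧ Q) = 4 ∧ 4 = 4
R ∧ R = 2 ∧ 2 = 2
P ∧ P = 3 ∧ 3 = 3
(R ∧ R) ∧ (P ∧ P) = 2 ∧ 3 = 2
(Q ∧ (Q ∧ Q)) ↔ ((R ∧ R) ∧ (P ∧ P)) = 4 ↔ 2 = 2
((R → ~Q) → ~(R ∧ Q)) → ((Q ∧ (Q ∧ Q)) ↔ ((R ∧ R) ∧ (P ∧ P))) = 4 → 2 = 2
~Q = ~4 = 0
P ↔ ~Q = 3 ↔ 0 = 1
~(P ↔ ~Q) = ~1 = 3
(((R → ~Q) → ~(R ∧ Q)) → ((Q ∧ (Q ∧ Q)) ↔ ((R ∧ R) ∧ (P ∧ P)))) ↔ ~(P ↔ ~Q) = 2 ↔ 3 = 3
((((R ∧ R) ↔ Q) → ((P ∧ Q) ∧ ((R → P) → P))) → ((R ↔ R) → ((R ↔ R) ∧ Q))) ∧ ((((R → ~Q) → ~(R ∧ Q)) → ((Q ∧ (Q ∧ Q)) ↔ ((R ∧ R) ∧ (P ∧ P)))) ↔ ~(P ↔ ~Q)) = 4 ∧ 3 = 3
~~(~(R ↔ Q) → (Q → R)) ∧ (((((R ∧ R) ↔ Q) → ((P ∧ Q) ∧ ((R → P) → P))) → ((R ↔ R) → ((R ↔ R) ∧ Q))) ∧ ((((R → ~Q) → ~(R ∧ Q)) → ((Q ∧ (Q ∧ Q)) ↔ ((R ∧ R) ∧ (P ∧ P)))) ↔ ~(P ↔ ~Q))) = 4 ∧ 3 = 3

3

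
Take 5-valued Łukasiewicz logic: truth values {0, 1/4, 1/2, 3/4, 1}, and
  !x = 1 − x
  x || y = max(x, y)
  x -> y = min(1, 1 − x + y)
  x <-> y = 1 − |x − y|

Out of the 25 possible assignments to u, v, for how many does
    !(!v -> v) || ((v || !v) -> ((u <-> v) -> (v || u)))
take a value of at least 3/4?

value 1: 23 assignments (counts)
value 3/4: 1 assignment (counts)
value 1/2: 1 assignment
So 24 of the 25 assignments meet the threshold.

24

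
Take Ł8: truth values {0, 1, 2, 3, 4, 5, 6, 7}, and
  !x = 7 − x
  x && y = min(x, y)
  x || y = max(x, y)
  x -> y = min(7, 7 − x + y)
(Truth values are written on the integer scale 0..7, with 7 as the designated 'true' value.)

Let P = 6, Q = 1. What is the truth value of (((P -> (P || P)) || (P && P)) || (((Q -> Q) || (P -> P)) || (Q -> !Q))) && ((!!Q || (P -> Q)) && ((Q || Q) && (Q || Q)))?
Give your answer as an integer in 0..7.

1

P || P = 6 || 6 = 6
P -> (P || P) = 6 -> 6 = 7
P && P = 6 && 6 = 6
(P -> (P || P)) || (P && P) = 7 || 6 = 7
Q -> Q = 1 -> 1 = 7
P -> P = 6 -> 6 = 7
(Q -> Q) || (P -> P) = 7 || 7 = 7
!Q = !1 = 6
Q -> !Q = 1 -> 6 = 7
((Q -> Q) || (P -> P)) || (Q -> !Q) = 7 || 7 = 7
((P -> (P || P)) || (P && P)) || (((Q -> Q) || (P -> P)) || (Q -> !Q)) = 7 || 7 = 7
!Q = !1 = 6
!!Q = !6 = 1
P -> Q = 6 -> 1 = 2
!!Q || (P -> Q) = 1 || 2 = 2
Q || Q = 1 || 1 = 1
Q || Q = 1 || 1 = 1
(Q || Q) && (Q || Q) = 1 && 1 = 1
(!!Q || (P -> Q)) && ((Q || Q) && (Q || Q)) = 2 && 1 = 1
(((P -> (P || P)) || (P && P)) || (((Q -> Q) || (P -> P)) || (Q -> !Q))) && ((!!Q || (P -> Q)) && ((Q || Q) && (Q || Q))) = 7 && 1 = 1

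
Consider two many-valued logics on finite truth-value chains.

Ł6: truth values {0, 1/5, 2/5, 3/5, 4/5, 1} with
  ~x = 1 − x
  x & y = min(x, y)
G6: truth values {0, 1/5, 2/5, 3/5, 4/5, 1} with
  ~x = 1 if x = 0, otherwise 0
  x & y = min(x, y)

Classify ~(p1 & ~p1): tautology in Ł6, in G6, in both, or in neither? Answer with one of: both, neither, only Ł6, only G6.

In Ł6: at p1 = 1/5 the value is 4/5 — not a tautology.
In G6: every assignment gives 1 — tautology.

only G6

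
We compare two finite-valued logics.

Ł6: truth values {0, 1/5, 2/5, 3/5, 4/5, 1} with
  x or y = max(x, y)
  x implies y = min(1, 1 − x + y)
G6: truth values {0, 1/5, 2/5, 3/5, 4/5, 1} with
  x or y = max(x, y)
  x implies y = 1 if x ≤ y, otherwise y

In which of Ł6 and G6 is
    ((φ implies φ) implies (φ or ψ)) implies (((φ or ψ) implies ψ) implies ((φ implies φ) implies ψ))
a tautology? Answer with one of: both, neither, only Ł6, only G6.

both

In Ł6: every assignment gives 1 — tautology.
In G6: every assignment gives 1 — tautology.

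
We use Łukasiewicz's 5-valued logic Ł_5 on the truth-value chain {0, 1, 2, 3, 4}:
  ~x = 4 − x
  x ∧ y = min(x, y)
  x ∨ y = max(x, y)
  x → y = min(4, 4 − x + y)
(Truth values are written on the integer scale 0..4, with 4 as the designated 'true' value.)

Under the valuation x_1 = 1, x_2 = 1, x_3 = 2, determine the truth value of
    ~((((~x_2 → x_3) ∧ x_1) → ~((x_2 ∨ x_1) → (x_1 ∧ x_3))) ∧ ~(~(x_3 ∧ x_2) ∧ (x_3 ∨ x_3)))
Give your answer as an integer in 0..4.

2

~x_2 = ~1 = 3
~x_2 → x_3 = 3 → 2 = 3
(~x_2 → x_3) ∧ x_1 = 3 ∧ 1 = 1
x_2 ∨ x_1 = 1 ∨ 1 = 1
x_1 ∧ x_3 = 1 ∧ 2 = 1
(x_2 ∨ x_1) → (x_1 ∧ x_3) = 1 → 1 = 4
~((x_2 ∨ x_1) → (x_1 ∧ x_3)) = ~4 = 0
((~x_2 → x_3) ∧ x_1) → ~((x_2 ∨ x_1) → (x_1 ∧ x_3)) = 1 → 0 = 3
x_3 ∧ x_2 = 2 ∧ 1 = 1
~(x_3 ∧ x_2) = ~1 = 3
x_3 ∨ x_3 = 2 ∨ 2 = 2
~(x_3 ∧ x_2) ∧ (x_3 ∨ x_3) = 3 ∧ 2 = 2
~(~(x_3 ∧ x_2) ∧ (x_3 ∨ x_3)) = ~2 = 2
(((~x_2 → x_3) ∧ x_1) → ~((x_2 ∨ x_1) → (x_1 ∧ x_3))) ∧ ~(~(x_3 ∧ x_2) ∧ (x_3 ∨ x_3)) = 3 ∧ 2 = 2
~((((~x_2 → x_3) ∧ x_1) → ~((x_2 ∨ x_1) → (x_1 ∧ x_3))) ∧ ~(~(x_3 ∧ x_2) ∧ (x_3 ∨ x_3))) = ~2 = 2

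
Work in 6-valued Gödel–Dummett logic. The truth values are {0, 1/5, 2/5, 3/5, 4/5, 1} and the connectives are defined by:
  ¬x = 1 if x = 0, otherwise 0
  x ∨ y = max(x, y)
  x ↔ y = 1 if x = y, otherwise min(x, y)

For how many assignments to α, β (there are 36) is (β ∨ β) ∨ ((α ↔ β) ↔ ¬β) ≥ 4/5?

value 1: 11 assignments (counts)
value 4/5: 5 assignments (counts)
value 3/5: 5 assignments
value 2/5: 5 assignments
value 1/5: 5 assignments
value 0: 5 assignments
So 16 of the 36 assignments meet the threshold.

16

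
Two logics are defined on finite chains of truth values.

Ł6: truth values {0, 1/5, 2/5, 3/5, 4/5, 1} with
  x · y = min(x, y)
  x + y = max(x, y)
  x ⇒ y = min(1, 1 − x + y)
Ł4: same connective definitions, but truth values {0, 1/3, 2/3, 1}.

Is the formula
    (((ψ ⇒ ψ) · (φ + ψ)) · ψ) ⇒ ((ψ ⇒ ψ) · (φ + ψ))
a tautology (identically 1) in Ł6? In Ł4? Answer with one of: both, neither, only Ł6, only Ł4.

In Ł6: every assignment gives 1 — tautology.
In Ł4: every assignment gives 1 — tautology.

both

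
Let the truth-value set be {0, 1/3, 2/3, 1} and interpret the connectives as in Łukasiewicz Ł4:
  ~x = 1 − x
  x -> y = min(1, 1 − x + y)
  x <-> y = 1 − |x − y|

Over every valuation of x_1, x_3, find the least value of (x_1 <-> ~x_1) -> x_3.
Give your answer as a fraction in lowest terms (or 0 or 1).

1/3

Take x_1 = 1/3, x_3 = 0:
~x_1 = ~1/3 = 2/3
x_1 <-> ~x_1 = 1/3 <-> 2/3 = 2/3
(x_1 <-> ~x_1) -> x_3 = 2/3 -> 0 = 1/3
No assignment yields a value below 1/3, so this is the minimum.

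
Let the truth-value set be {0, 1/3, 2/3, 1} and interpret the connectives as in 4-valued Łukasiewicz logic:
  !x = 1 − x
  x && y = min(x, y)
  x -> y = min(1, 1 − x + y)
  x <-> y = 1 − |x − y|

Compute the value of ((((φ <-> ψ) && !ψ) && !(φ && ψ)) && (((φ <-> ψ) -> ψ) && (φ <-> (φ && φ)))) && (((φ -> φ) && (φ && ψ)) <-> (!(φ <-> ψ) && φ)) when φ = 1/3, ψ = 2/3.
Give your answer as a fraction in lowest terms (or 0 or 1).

φ <-> ψ = 1/3 <-> 2/3 = 2/3
!ψ = !2/3 = 1/3
(φ <-> ψ) && !ψ = 2/3 && 1/3 = 1/3
φ && ψ = 1/3 && 2/3 = 1/3
!(φ && ψ) = !1/3 = 2/3
((φ <-> ψ) && !ψ) && !(φ && ψ) = 1/3 && 2/3 = 1/3
φ <-> ψ = 1/3 <-> 2/3 = 2/3
(φ <-> ψ) -> ψ = 2/3 -> 2/3 = 1
φ && φ = 1/3 && 1/3 = 1/3
φ <-> (φ && φ) = 1/3 <-> 1/3 = 1
((φ <-> ψ) -> ψ) && (φ <-> (φ && φ)) = 1 && 1 = 1
(((φ <-> ψ) && !ψ) && !(φ && ψ)) && (((φ <-> ψ) -> ψ) && (φ <-> (φ && φ))) = 1/3 && 1 = 1/3
φ -> φ = 1/3 -> 1/3 = 1
φ && ψ = 1/3 && 2/3 = 1/3
(φ -> φ) && (φ && ψ) = 1 && 1/3 = 1/3
φ <-> ψ = 1/3 <-> 2/3 = 2/3
!(φ <-> ψ) = !2/3 = 1/3
!(φ <-> ψ) && φ = 1/3 && 1/3 = 1/3
((φ -> φ) && (φ && ψ)) <-> (!(φ <-> ψ) && φ) = 1/3 <-> 1/3 = 1
((((φ <-> ψ) && !ψ) && !(φ && ψ)) && (((φ <-> ψ) -> ψ) && (φ <-> (φ && φ)))) && (((φ -> φ) && (φ && ψ)) <-> (!(φ <-> ψ) && φ)) = 1/3 && 1 = 1/3

1/3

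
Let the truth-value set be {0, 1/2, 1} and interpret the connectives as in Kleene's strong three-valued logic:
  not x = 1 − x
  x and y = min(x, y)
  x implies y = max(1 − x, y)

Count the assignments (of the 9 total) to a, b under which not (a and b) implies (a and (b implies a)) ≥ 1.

3

a = 0, b = 0 ↦ 0  <
a = 0, b = 1/2 ↦ 0  <
a = 0, b = 1 ↦ 0  <
a = 1/2, b = 0 ↦ 1/2  <
a = 1/2, b = 1/2 ↦ 1/2  <
a = 1/2, b = 1 ↦ 1/2  <
a = 1, b = 0 ↦ 1  ≥
a = 1, b = 1/2 ↦ 1  ≥
a = 1, b = 1 ↦ 1  ≥
So 3 of the 9 assignments meet the threshold.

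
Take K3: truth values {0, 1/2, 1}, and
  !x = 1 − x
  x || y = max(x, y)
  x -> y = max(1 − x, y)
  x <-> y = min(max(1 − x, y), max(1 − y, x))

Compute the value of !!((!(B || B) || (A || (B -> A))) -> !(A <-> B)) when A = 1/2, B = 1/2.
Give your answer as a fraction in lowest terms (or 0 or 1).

1/2

B || B = 1/2 || 1/2 = 1/2
!(B || B) = !1/2 = 1/2
B -> A = 1/2 -> 1/2 = 1/2
A || (B -> A) = 1/2 || 1/2 = 1/2
!(B || B) || (A || (B -> A)) = 1/2 || 1/2 = 1/2
A <-> B = 1/2 <-> 1/2 = 1/2
!(A <-> B) = !1/2 = 1/2
(!(B || B) || (A || (B -> A))) -> !(A <-> B) = 1/2 -> 1/2 = 1/2
!((!(B || B) || (A || (B -> A))) -> !(A <-> B)) = !1/2 = 1/2
!!((!(B || B) || (A || (B -> A))) -> !(A <-> B)) = !1/2 = 1/2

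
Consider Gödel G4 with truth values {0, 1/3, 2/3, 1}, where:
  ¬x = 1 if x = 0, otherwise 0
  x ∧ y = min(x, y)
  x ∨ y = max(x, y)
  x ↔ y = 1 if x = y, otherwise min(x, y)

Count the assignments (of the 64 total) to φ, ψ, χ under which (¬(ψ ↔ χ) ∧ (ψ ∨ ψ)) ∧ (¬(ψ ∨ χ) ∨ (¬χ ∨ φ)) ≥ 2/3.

8

value 1: 4 assignments (counts)
value 2/3: 4 assignments (counts)
value 1/3: 4 assignments
value 0: 52 assignments
So 8 of the 64 assignments meet the threshold.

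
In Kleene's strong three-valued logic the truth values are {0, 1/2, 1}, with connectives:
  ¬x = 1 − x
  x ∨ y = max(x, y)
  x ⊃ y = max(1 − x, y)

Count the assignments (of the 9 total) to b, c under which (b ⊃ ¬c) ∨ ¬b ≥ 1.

5

b = 0, c = 0 ↦ 1  ≥
b = 0, c = 1/2 ↦ 1  ≥
b = 0, c = 1 ↦ 1  ≥
b = 1/2, c = 0 ↦ 1  ≥
b = 1/2, c = 1/2 ↦ 1/2  <
b = 1/2, c = 1 ↦ 1/2  <
b = 1, c = 0 ↦ 1  ≥
b = 1, c = 1/2 ↦ 1/2  <
b = 1, c = 1 ↦ 0  <
So 5 of the 9 assignments meet the threshold.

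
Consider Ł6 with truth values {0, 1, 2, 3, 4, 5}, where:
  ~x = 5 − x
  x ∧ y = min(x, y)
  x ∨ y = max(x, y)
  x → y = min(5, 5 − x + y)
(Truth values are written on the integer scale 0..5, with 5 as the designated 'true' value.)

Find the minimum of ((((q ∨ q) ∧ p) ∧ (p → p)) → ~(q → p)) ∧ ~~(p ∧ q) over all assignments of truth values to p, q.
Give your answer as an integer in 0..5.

Take p = 0, q = 0:
q ∨ q = 0 ∨ 0 = 0
(q ∨ q) ∧ p = 0 ∧ 0 = 0
p → p = 0 → 0 = 5
((q ∨ q) ∧ p) ∧ (p → p) = 0 ∧ 5 = 0
q → p = 0 → 0 = 5
~(q → p) = ~5 = 0
(((q ∨ q) ∧ p) ∧ (p → p)) → ~(q → p) = 0 → 0 = 5
p ∧ q = 0 ∧ 0 = 0
~(p ∧ q) = ~0 = 5
~~(p ∧ q) = ~5 = 0
((((q ∨ q) ∧ p) ∧ (p → p)) → ~(q → p)) ∧ ~~(p ∧ q) = 5 ∧ 0 = 0
No assignment yields a value below 0, so this is the minimum.

0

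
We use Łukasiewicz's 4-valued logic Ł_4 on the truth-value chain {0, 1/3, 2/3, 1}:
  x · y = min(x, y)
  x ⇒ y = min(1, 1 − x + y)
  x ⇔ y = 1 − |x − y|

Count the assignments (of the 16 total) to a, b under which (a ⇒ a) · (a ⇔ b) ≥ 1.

4

a = 0, b = 0 ↦ 1  ≥
a = 0, b = 1/3 ↦ 2/3  <
a = 0, b = 2/3 ↦ 1/3  <
a = 0, b = 1 ↦ 0  <
a = 1/3, b = 0 ↦ 2/3  <
a = 1/3, b = 1/3 ↦ 1  ≥
a = 1/3, b = 2/3 ↦ 2/3  <
a = 1/3, b = 1 ↦ 1/3  <
a = 2/3, b = 0 ↦ 1/3  <
a = 2/3, b = 1/3 ↦ 2/3  <
a = 2/3, b = 2/3 ↦ 1  ≥
a = 2/3, b = 1 ↦ 2/3  <
a = 1, b = 0 ↦ 0  <
a = 1, b = 1/3 ↦ 1/3  <
a = 1, b = 2/3 ↦ 2/3  <
a = 1, b = 1 ↦ 1  ≥
So 4 of the 16 assignments meet the threshold.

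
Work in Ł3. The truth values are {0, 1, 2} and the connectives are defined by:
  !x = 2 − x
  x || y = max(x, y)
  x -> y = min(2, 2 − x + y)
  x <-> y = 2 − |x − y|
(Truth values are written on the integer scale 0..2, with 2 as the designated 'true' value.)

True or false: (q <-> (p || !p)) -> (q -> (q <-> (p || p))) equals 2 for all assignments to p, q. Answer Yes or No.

No

Counterexample: take p = 0, q = 2.
!p = !0 = 2
p || !p = 0 || 2 = 2
q <-> (p || !p) = 2 <-> 2 = 2
p || p = 0 || 0 = 0
q <-> (p || p) = 2 <-> 0 = 0
q -> (q <-> (p || p)) = 2 -> 0 = 0
(q <-> (p || !p)) -> (q -> (q <-> (p || p))) = 2 -> 0 = 0
This gives 0 ≠ 2.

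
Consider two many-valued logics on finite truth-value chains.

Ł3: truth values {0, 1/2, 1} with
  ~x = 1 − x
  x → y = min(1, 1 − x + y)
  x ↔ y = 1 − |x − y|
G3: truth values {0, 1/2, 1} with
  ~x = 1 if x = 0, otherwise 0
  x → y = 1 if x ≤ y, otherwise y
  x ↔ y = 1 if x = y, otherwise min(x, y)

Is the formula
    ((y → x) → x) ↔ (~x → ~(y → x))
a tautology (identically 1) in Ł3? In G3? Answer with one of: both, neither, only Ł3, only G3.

In Ł3: every assignment gives 1 — tautology.
In G3: at x = 1/2, y = 0 the value is 1/2 — not a tautology.

only Ł3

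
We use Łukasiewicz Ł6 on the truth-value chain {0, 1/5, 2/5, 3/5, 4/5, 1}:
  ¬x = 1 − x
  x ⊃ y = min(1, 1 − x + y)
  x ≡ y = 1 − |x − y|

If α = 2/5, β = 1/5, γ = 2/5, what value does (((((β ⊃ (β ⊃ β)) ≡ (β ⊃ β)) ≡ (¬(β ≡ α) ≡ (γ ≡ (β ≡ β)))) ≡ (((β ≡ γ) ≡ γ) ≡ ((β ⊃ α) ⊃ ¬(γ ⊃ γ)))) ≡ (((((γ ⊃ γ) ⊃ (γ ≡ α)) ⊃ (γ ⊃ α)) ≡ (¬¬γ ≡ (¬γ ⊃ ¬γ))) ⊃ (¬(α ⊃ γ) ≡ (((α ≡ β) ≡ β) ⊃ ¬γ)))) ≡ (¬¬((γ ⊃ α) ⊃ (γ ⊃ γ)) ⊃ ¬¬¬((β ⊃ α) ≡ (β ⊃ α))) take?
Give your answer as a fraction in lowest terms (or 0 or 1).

β ⊃ β = 1/5 ⊃ 1/5 = 1
β ⊃ (β ⊃ β) = 1/5 ⊃ 1 = 1
β ⊃ β = 1/5 ⊃ 1/5 = 1
(β ⊃ (β ⊃ β)) ≡ (β ⊃ β) = 1 ≡ 1 = 1
β ≡ α = 1/5 ≡ 2/5 = 4/5
¬(β ≡ α) = ¬4/5 = 1/5
β ≡ β = 1/5 ≡ 1/5 = 1
γ ≡ (β ≡ β) = 2/5 ≡ 1 = 2/5
¬(β ≡ α) ≡ (γ ≡ (β ≡ β)) = 1/5 ≡ 2/5 = 4/5
((β ⊃ (β ⊃ β)) ≡ (β ⊃ β)) ≡ (¬(β ≡ α) ≡ (γ ≡ (β ≡ β))) = 1 ≡ 4/5 = 4/5
β ≡ γ = 1/5 ≡ 2/5 = 4/5
(β ≡ γ) ≡ γ = 4/5 ≡ 2/5 = 3/5
β ⊃ α = 1/5 ⊃ 2/5 = 1
γ ⊃ γ = 2/5 ⊃ 2/5 = 1
¬(γ ⊃ γ) = ¬1 = 0
(β ⊃ α) ⊃ ¬(γ ⊃ γ) = 1 ⊃ 0 = 0
((β ≡ γ) ≡ γ) ≡ ((β ⊃ α) ⊃ ¬(γ ⊃ γ)) = 3/5 ≡ 0 = 2/5
(((β ⊃ (β ⊃ β)) ≡ (β ⊃ β)) ≡ (¬(β ≡ α) ≡ (γ ≡ (β ≡ β)))) ≡ (((β ≡ γ) ≡ γ) ≡ ((β ⊃ α) ⊃ ¬(γ ⊃ γ))) = 4/5 ≡ 2/5 = 3/5
γ ⊃ γ = 2/5 ⊃ 2/5 = 1
γ ≡ α = 2/5 ≡ 2/5 = 1
(γ ⊃ γ) ⊃ (γ ≡ α) = 1 ⊃ 1 = 1
γ ⊃ α = 2/5 ⊃ 2/5 = 1
((γ ⊃ γ) ⊃ (γ ≡ α)) ⊃ (γ ⊃ α) = 1 ⊃ 1 = 1
¬γ = ¬2/5 = 3/5
¬¬γ = ¬3/5 = 2/5
¬γ = ¬2/5 = 3/5
¬γ = ¬2/5 = 3/5
¬γ ⊃ ¬γ = 3/5 ⊃ 3/5 = 1
¬¬γ ≡ (¬γ ⊃ ¬γ) = 2/5 ≡ 1 = 2/5
(((γ ⊃ γ) ⊃ (γ ≡ α)) ⊃ (γ ⊃ α)) ≡ (¬¬γ ≡ (¬γ ⊃ ¬γ)) = 1 ≡ 2/5 = 2/5
α ⊃ γ = 2/5 ⊃ 2/5 = 1
¬(α ⊃ γ) = ¬1 = 0
α ≡ β = 2/5 ≡ 1/5 = 4/5
(α ≡ β) ≡ β = 4/5 ≡ 1/5 = 2/5
¬γ = ¬2/5 = 3/5
((α ≡ β) ≡ β) ⊃ ¬γ = 2/5 ⊃ 3/5 = 1
¬(α ⊃ γ) ≡ (((α ≡ β) ≡ β) ⊃ ¬γ) = 0 ≡ 1 = 0
((((γ ⊃ γ) ⊃ (γ ≡ α)) ⊃ (γ ⊃ α)) ≡ (¬¬γ ≡ (¬γ ⊃ ¬γ))) ⊃ (¬(α ⊃ γ) ≡ (((α ≡ β) ≡ β) ⊃ ¬γ)) = 2/5 ⊃ 0 = 3/5
((((β ⊃ (β ⊃ β)) ≡ (β ⊃ β)) ≡ (¬(β ≡ α) ≡ (γ ≡ (β ≡ β)))) ≡ (((β ≡ γ) ≡ γ) ≡ ((β ⊃ α) ⊃ ¬(γ ⊃ γ)))) ≡ (((((γ ⊃ γ) ⊃ (γ ≡ α)) ⊃ (γ ⊃ α)) ≡ (¬¬γ ≡ (¬γ ⊃ ¬γ))) ⊃ (¬(α ⊃ γ) ≡ (((α ≡ β) ≡ β) ⊃ ¬γ))) = 3/5 ≡ 3/5 = 1
γ ⊃ α = 2/5 ⊃ 2/5 = 1
γ ⊃ γ = 2/5 ⊃ 2/5 = 1
(γ ⊃ α) ⊃ (γ ⊃ γ) = 1 ⊃ 1 = 1
¬((γ ⊃ α) ⊃ (γ ⊃ γ)) = ¬1 = 0
¬¬((γ ⊃ α) ⊃ (γ ⊃ γ)) = ¬0 = 1
β ⊃ α = 1/5 ⊃ 2/5 = 1
β ⊃ α = 1/5 ⊃ 2/5 = 1
(β ⊃ α) ≡ (β ⊃ α) = 1 ≡ 1 = 1
¬((β ⊃ α) ≡ (β ⊃ α)) = ¬1 = 0
¬¬((β ⊃ α) ≡ (β ⊃ α)) = ¬0 = 1
¬¬¬((β ⊃ α) ≡ (β ⊃ α)) = ¬1 = 0
¬¬((γ ⊃ α) ⊃ (γ ⊃ γ)) ⊃ ¬¬¬((β ⊃ α) ≡ (β ⊃ α)) = 1 ⊃ 0 = 0
(((((β ⊃ (β ⊃ β)) ≡ (β ⊃ β)) ≡ (¬(β ≡ α) ≡ (γ ≡ (β ≡ β)))) ≡ (((β ≡ γ) ≡ γ) ≡ ((β ⊃ α) ⊃ ¬(γ ⊃ γ)))) ≡ (((((γ ⊃ γ) ⊃ (γ ≡ α)) ⊃ (γ ⊃ α)) ≡ (¬¬γ ≡ (¬γ ⊃ ¬γ))) ⊃ (¬(α ⊃ γ) ≡ (((α ≡ β) ≡ β) ⊃ ¬γ)))) ≡ (¬¬((γ ⊃ α) ⊃ (γ ⊃ γ)) ⊃ ¬¬¬((β ⊃ α) ≡ (β ⊃ α))) = 1 ≡ 0 = 0

0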